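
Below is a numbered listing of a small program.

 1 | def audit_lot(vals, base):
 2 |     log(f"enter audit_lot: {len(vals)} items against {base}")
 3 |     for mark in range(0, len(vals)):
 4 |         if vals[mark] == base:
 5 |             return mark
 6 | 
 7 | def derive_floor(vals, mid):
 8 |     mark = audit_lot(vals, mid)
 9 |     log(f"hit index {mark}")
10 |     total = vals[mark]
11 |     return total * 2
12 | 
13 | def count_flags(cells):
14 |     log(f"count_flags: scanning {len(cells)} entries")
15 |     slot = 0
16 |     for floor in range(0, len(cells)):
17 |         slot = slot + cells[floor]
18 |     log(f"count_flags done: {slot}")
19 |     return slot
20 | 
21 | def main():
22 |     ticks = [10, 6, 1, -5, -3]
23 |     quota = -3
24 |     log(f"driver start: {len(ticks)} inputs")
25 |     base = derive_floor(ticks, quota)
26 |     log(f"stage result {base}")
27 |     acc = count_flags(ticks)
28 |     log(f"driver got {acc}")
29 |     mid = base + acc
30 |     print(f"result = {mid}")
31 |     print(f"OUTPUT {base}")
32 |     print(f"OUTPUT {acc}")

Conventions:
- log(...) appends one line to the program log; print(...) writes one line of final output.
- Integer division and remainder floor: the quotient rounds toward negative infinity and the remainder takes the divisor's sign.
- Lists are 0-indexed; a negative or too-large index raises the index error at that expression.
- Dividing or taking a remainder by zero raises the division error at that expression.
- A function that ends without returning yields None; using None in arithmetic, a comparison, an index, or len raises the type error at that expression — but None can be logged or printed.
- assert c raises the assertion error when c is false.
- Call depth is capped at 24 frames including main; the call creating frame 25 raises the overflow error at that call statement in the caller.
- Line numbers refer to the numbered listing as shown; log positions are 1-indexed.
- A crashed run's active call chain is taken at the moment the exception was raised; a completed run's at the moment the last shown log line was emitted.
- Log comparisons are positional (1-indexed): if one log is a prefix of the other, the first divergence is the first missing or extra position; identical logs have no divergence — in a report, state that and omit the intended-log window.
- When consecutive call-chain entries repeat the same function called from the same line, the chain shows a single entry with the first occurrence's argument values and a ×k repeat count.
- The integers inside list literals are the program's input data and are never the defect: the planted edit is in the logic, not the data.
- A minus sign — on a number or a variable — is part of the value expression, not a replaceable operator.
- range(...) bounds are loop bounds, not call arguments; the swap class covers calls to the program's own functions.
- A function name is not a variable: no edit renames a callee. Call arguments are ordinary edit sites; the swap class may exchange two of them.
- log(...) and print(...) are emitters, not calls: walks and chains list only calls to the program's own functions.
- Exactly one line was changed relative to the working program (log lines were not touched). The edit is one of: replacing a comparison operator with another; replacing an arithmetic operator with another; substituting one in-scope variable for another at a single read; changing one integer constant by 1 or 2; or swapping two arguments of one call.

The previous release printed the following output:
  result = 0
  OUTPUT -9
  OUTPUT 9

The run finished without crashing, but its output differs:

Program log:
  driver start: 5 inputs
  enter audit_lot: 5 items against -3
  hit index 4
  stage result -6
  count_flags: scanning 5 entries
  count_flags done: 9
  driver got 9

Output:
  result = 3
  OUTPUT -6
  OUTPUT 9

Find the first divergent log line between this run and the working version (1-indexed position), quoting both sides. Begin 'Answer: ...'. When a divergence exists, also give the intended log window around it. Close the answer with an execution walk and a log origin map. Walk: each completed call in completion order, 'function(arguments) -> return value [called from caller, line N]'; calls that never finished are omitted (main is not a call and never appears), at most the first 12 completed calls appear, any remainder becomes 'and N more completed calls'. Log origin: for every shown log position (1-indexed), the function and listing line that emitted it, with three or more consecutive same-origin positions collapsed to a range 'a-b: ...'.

Answer: position 4 — the shown line 'stage result -6' should read 'stage result -9'.
Intended log window:
  2: enter audit_lot: 5 items against -3
  3: hit index 4
  4: stage result -9
  5: count_flags: scanning 5 entries
Execution walk:
  audit_lot([10, 6, 1, -5, -3], -3) -> 4  [called from derive_floor, line 8]
  derive_floor([10, 6, 1, -5, -3], -3) -> -6  [called from main, line 25]
  count_flags([10, 6, 1, -5, -3]) -> 9  [called from main, line 27]
Log line origins:
  1: logged in main at line 24
  2: logged in audit_lot at line 2
  3: logged in derive_floor at line 9
  4: logged in main at line 26
  5: logged in count_flags at line 14
  6: logged in count_flags at line 18
  7: logged in main at line 28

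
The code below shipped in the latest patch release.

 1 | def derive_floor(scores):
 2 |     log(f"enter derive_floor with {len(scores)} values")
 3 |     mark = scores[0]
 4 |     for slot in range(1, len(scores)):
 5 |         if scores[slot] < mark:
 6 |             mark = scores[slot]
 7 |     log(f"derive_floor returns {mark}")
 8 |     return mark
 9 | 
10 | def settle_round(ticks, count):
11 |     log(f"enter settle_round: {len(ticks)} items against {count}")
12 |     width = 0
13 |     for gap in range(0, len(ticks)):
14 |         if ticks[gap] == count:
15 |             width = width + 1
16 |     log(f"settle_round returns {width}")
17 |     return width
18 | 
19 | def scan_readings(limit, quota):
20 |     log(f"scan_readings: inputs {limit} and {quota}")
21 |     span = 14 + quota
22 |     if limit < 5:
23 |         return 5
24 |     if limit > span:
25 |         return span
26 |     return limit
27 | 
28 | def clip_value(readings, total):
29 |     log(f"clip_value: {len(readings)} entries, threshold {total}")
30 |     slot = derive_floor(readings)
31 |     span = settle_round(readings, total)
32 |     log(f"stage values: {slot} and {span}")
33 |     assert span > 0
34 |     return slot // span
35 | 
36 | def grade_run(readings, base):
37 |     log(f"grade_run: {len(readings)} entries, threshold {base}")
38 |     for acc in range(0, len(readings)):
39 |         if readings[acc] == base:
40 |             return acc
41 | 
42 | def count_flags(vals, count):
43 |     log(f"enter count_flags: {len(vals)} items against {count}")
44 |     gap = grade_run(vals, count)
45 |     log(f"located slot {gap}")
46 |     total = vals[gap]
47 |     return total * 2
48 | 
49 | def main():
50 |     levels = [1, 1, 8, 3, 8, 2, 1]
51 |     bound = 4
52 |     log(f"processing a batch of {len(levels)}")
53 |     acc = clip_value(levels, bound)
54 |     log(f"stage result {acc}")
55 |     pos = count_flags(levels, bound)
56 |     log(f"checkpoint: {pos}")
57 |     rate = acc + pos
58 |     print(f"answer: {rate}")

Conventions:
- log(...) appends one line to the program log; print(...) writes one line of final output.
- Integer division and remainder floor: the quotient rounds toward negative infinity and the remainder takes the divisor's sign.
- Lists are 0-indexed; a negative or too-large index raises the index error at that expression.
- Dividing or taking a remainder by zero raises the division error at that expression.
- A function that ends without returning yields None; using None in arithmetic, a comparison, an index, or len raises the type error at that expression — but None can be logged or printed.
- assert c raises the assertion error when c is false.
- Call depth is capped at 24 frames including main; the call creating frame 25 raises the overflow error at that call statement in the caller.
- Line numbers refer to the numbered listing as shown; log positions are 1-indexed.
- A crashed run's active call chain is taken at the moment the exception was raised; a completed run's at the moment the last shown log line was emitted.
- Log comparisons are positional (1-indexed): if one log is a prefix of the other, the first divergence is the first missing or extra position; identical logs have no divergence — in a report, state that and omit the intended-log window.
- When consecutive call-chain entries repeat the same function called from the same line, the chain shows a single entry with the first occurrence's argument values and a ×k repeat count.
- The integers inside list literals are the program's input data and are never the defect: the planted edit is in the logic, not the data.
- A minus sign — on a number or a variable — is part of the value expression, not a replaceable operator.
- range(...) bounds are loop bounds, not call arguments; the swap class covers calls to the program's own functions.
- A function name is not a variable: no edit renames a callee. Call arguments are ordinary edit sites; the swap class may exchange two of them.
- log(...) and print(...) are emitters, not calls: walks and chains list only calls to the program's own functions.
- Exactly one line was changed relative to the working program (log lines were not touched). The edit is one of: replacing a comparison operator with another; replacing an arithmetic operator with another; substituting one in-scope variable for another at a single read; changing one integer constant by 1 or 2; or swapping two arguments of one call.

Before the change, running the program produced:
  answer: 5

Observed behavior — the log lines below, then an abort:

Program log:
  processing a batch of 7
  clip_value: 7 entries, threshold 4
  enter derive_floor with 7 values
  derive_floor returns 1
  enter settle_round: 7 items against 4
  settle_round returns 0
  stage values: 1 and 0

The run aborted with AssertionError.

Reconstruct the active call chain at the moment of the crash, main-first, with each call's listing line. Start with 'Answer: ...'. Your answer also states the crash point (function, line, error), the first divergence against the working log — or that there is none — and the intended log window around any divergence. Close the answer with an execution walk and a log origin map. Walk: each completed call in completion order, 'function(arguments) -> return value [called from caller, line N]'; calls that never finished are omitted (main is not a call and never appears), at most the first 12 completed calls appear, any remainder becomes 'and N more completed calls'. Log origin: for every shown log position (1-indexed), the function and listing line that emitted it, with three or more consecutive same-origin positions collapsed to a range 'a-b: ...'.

Answer: main -> clip_value (called at line 53).
Key observation: Log line 2 is where behavior first shows: 'clip_value: 7 entries, threshold 4' appears instead of 'clip_value: 7 entries, threshold 2'.
Crash: clip_value, line 33, AssertionError.
First divergence: position 2 — shown 'clip_value: 7 entries, threshold 4', intended 'clip_value: 7 entries, threshold 2'.
Intended log window:
  1: processing a batch of 7
  2: clip_value: 7 entries, threshold 2
  3: enter derive_floor with 7 values
Execution walk:
  derive_floor([1, 1, 8, 3, 8, 2, 1]) -> 1  [called from clip_value, line 30]
  settle_round([1, 1, 8, 3, 8, 2, 1], 4) -> 0  [called from clip_value, line 31]
Origin of each log line:
  1: from main, line 52
  2: from clip_value, line 29
  3: from derive_floor, line 2
  4: from derive_floor, line 7
  5: from settle_round, line 11
  6: from settle_round, line 16
  7: from clip_value, line 32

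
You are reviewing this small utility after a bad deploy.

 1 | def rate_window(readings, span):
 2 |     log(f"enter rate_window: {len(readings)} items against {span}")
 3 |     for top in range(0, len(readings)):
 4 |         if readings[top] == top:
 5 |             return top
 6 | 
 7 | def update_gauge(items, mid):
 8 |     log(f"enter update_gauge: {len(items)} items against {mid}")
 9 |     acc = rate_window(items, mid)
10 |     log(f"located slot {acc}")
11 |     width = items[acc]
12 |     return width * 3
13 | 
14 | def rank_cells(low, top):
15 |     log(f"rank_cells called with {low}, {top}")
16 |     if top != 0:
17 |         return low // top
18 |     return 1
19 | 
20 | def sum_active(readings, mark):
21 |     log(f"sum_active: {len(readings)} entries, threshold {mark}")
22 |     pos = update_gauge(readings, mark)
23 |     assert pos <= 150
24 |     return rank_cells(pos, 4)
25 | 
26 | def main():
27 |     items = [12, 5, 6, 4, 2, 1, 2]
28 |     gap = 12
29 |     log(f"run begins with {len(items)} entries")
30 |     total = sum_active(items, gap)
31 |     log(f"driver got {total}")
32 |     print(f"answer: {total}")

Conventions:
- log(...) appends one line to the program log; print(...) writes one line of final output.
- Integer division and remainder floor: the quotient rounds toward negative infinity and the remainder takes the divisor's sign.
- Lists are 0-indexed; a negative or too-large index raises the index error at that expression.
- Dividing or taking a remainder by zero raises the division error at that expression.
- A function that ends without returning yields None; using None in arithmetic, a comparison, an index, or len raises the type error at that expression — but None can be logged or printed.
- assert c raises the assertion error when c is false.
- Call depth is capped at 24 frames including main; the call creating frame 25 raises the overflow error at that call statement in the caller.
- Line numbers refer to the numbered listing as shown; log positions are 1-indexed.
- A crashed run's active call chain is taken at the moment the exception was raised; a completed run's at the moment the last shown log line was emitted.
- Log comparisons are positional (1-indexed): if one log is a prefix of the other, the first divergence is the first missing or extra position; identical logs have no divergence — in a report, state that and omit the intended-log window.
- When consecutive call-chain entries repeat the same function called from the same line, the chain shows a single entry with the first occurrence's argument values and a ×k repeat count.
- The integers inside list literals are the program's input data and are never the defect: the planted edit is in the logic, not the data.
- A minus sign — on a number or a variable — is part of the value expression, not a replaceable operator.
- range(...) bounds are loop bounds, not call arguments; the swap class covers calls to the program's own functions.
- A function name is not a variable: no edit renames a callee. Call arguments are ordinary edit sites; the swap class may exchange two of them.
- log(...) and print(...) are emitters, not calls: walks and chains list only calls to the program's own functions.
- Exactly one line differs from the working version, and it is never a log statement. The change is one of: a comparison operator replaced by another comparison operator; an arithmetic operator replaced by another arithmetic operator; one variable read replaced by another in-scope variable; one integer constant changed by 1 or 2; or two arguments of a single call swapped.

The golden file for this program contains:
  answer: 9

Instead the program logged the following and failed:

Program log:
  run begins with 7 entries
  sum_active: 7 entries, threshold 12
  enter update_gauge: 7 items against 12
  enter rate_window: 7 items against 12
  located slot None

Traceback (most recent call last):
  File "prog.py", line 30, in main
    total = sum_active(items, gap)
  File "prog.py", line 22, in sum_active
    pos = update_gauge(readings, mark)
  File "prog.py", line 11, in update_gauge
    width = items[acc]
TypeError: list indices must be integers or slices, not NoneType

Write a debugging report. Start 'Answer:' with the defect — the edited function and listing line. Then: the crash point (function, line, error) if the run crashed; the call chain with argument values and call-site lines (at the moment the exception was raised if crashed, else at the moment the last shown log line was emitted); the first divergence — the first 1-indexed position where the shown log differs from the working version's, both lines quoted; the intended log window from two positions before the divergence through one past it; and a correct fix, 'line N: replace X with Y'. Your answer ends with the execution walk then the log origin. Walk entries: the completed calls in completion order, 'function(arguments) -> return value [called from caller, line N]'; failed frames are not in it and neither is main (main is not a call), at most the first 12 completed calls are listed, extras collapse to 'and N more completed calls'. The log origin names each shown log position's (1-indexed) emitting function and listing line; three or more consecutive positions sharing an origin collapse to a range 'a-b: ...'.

Answer: the defect is in rate_window at line 4.
Key fact: Everything matches until log position 5, which reads 'located slot None' in place of 'located slot 0'.
Crash: update_gauge, line 11, TypeError.
Call chain: main -> sum_active([12, 5, 6, 4, 2, 1, 2], 12) (called at line 30) -> update_gauge([12, 5, 6, 4, 2, 1, 2], 12) (called at line 22).
First divergence: position 5 — shown 'located slot None', intended 'located slot 0'.
Intended log window:
  3: enter update_gauge: 7 items against 12
  4: enter rate_window: 7 items against 12
  5: located slot 0
  6: rank_cells called with 36, 4
Execution walk:
  rate_window([12, 5, 6, 4, 2, 1, 2], 12) -> None  [called from update_gauge, line 9]
Origin of each log line:
  1: from main, line 29
  2: from sum_active, line 21
  3: from update_gauge, line 8
  4: from rate_window, line 2
  5: from update_gauge, line 10
A correct fix: line 4: replace `readings[top] == top` with `readings[top] == span`.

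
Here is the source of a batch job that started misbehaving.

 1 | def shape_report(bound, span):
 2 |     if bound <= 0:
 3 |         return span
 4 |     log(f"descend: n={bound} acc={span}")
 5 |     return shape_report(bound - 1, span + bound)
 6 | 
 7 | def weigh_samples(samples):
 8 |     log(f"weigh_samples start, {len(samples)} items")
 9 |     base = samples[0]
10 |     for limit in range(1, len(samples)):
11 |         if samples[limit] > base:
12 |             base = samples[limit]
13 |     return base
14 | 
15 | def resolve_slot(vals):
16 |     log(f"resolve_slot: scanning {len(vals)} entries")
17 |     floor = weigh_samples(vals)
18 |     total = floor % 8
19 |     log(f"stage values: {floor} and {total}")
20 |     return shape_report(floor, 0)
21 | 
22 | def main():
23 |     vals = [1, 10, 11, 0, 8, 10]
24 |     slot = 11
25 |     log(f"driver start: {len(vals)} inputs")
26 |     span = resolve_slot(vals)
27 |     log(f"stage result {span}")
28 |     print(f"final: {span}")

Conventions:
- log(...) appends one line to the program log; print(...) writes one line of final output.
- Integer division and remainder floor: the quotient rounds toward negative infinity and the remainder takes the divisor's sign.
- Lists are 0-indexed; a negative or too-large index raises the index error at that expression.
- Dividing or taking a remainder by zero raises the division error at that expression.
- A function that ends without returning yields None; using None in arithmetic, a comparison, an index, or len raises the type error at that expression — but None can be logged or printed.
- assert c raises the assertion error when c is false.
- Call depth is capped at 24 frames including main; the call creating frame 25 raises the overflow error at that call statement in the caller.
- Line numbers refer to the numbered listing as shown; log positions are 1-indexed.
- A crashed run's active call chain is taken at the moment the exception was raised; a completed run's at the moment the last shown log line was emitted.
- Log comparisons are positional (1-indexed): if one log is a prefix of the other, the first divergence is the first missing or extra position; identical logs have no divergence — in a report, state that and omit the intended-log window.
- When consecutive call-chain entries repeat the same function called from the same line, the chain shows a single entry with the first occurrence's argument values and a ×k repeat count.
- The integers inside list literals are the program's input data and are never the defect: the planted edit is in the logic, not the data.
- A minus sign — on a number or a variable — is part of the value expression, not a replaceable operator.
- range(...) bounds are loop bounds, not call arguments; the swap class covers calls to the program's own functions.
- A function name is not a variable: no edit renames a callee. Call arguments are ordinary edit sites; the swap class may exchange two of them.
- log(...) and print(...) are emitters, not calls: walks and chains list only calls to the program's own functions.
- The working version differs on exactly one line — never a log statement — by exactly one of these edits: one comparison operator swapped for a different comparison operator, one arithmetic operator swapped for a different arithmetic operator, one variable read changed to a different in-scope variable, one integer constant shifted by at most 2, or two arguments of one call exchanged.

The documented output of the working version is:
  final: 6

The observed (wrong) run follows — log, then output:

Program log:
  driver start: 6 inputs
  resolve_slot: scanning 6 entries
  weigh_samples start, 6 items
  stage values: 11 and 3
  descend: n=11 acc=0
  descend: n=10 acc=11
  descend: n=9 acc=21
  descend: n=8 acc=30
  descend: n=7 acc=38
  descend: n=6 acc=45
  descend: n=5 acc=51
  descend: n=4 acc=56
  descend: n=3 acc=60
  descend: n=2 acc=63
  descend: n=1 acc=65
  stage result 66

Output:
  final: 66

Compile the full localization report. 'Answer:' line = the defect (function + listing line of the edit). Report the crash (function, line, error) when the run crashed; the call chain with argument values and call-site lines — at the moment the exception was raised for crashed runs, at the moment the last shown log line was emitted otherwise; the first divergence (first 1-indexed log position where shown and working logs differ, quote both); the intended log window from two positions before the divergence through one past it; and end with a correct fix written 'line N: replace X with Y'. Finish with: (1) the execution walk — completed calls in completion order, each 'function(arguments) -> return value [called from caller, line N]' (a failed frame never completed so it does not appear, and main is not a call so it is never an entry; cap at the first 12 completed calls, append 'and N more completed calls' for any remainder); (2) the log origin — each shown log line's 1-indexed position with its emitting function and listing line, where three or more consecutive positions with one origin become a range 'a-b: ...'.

Answer: the defect is in resolve_slot at line 20.
Core observation: Everything matches until log position 5, which reads 'descend: n=11 acc=0' in place of 'descend: n=3 acc=0'.
Call chain: main.
First divergence: position 5 — the shown line 'descend: n=11 acc=0' should read 'descend: n=3 acc=0'.
Intended log window:
  3: weigh_samples start, 6 items
  4: stage values: 11 and 3
  5: descend: n=3 acc=0
  6: descend: n=2 acc=3
Execution walk:
  weigh_samples([1, 10, 11, 0, 8, 10]) -> 11  [called from resolve_slot, line 17]
  shape_report(0, 66) -> 66  [called from shape_report, line 5]
  shape_report(1, 65) -> 66  [called from shape_report, line 5]
  shape_report(2, 63) -> 66  [called from shape_report, line 5]
  shape_report(3, 60) -> 66  [called from shape_report, line 5]
  shape_report(4, 56) -> 66  [called from shape_report, line 5]
  shape_report(5, 51) -> 66  [called from shape_report, line 5]
  shape_report(6, 45) -> 66  [called from shape_report, line 5]
  shape_report(7, 38) -> 66  [called from shape_report, line 5]
  shape_report(8, 30) -> 66  [called from shape_report, line 5]
  shape_report(9, 21) -> 66  [called from shape_report, line 5]
  shape_report(10, 11) -> 66  [called from shape_report, line 5]
  ... and 2 more completed calls
Log line origins:
  1 — main, line 25
  2 — resolve_slot, line 16
  3 — weigh_samples, line 8
  4 — resolve_slot, line 19
  5-15 — shape_report, line 4
  16 — main, line 27
A correct fix: line 20: replace `floor` with `total`.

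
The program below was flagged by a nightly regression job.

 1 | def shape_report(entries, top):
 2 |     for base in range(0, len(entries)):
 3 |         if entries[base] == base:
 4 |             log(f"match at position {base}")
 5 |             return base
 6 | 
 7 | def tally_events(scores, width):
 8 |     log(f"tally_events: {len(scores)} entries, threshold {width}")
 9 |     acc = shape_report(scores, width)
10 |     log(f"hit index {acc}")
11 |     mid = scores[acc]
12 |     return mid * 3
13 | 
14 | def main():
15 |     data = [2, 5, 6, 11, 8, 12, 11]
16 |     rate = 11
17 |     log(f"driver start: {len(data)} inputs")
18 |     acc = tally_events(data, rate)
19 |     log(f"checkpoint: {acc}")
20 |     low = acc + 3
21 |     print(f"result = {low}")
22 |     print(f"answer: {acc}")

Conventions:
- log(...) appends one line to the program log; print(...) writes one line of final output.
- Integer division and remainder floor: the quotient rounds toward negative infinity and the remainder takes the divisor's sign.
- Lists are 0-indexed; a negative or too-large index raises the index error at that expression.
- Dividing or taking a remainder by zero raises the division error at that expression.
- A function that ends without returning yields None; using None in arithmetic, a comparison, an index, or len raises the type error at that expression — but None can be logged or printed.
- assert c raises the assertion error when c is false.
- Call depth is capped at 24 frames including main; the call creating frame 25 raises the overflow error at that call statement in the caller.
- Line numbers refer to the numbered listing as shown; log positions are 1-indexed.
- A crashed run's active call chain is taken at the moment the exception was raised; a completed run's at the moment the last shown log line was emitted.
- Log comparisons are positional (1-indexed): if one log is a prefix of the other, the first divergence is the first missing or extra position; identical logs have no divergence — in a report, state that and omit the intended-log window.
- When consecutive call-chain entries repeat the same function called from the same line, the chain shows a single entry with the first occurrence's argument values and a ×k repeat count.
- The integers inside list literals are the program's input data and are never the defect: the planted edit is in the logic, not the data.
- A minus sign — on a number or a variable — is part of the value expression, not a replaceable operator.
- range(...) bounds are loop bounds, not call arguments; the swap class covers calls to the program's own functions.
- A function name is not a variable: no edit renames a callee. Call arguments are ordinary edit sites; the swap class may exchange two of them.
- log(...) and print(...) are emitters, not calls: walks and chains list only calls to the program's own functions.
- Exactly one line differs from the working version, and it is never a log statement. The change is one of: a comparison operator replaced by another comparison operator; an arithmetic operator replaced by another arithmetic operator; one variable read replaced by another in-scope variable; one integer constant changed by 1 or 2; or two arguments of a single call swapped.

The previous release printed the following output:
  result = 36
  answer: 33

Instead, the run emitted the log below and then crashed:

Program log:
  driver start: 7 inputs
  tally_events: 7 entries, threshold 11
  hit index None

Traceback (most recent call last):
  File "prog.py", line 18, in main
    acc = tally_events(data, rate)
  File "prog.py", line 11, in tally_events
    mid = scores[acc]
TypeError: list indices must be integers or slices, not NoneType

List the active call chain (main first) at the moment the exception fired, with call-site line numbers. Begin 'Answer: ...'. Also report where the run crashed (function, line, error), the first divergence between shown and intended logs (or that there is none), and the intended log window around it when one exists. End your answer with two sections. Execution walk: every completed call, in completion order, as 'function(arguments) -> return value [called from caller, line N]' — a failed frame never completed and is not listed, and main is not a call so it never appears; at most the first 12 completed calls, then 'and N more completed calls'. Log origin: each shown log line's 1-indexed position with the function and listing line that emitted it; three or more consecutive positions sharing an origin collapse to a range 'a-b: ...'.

Answer: main -> tally_events (called at line 18).
Key fact: At log position 3 the runs split — shown 'hit index None', but the working version logs 'match at position 3'.
Crash: tally_events, line 11, TypeError.
First divergence: position 3; shown 'hit index None' vs intended 'match at position 3'.
Intended log window:
  1: driver start: 7 inputs
  2: tally_events: 7 entries, threshold 11
  3: match at position 3
  4: hit index 3
Execution walk:
  shape_report([2, 5, 6, 11, 8, 12, 11], 11) -> None  [called from tally_events, line 9]
Log origins:
  1 — main, line 17
  2 — tally_events, line 8
  3 — tally_events, line 10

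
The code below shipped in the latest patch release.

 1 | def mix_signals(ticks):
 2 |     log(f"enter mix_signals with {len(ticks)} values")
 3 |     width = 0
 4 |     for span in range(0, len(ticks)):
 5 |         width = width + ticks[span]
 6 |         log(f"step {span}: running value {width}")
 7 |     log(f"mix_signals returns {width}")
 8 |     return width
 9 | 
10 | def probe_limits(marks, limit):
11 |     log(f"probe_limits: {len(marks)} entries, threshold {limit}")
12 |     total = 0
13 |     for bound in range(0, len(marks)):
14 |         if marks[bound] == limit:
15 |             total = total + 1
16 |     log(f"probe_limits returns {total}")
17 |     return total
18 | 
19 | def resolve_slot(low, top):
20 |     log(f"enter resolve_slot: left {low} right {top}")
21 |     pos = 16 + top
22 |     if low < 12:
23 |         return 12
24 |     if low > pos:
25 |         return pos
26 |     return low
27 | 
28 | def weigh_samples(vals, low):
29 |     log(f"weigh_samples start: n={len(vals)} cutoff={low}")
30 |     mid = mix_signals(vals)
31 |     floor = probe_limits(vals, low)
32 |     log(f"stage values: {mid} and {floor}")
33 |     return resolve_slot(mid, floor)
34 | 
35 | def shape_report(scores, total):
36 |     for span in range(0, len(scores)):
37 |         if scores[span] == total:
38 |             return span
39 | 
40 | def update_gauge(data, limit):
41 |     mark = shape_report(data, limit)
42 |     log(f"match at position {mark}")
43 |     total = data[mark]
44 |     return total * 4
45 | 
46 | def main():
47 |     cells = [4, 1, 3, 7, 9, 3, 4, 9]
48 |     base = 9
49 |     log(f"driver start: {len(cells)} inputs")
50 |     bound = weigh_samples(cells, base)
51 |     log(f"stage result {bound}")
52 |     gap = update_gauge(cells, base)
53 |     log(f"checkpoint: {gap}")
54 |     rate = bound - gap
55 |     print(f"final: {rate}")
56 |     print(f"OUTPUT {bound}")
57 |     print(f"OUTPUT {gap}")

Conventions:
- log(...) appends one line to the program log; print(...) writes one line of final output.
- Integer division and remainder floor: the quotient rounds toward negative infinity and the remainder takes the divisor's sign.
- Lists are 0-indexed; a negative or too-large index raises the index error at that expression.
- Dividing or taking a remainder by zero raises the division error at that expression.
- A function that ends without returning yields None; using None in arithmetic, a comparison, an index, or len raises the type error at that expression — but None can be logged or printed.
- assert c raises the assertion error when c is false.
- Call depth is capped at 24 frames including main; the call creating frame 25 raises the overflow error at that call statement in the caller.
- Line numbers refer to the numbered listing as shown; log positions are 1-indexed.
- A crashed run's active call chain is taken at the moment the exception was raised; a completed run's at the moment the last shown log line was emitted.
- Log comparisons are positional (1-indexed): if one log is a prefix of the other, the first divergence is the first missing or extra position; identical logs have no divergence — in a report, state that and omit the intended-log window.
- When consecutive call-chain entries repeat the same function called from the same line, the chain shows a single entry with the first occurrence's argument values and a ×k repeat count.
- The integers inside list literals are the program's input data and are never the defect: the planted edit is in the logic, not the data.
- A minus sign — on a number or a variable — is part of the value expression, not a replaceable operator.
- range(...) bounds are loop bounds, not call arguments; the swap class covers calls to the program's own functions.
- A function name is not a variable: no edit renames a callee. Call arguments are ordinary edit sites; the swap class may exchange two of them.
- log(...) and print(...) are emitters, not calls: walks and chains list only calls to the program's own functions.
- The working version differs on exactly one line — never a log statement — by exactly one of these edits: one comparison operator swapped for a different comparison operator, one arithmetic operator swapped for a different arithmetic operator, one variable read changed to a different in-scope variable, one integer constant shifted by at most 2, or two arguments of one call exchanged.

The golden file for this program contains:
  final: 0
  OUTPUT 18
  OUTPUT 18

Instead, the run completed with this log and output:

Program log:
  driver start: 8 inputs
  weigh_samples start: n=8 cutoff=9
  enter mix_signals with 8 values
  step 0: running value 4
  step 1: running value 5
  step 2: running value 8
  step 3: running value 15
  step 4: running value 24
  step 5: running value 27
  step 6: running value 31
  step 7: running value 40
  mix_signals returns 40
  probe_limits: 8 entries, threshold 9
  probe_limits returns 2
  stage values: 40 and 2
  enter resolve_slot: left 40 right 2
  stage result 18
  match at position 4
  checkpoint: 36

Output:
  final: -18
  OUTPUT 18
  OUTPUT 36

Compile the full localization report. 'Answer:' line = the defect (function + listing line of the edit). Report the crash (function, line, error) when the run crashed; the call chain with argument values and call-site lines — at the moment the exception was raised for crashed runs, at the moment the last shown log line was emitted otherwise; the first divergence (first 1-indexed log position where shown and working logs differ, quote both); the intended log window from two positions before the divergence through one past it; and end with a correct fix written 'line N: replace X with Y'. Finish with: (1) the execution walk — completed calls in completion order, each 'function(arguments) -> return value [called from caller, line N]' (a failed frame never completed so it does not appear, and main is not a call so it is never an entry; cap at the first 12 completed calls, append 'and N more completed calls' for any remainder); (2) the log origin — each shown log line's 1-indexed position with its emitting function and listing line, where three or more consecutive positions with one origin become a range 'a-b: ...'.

Answer: the defect is in update_gauge at line 44.
Key observation: Everything matches until log position 19, which reads 'checkpoint: 36' in place of 'checkpoint: 18'.
Call chain: main.
First divergence: position 19 — the shown line 'checkpoint: 36' should read 'checkpoint: 18'.
Intended log window:
  17: stage result 18
  18: match at position 4
  19: checkpoint: 18
Execution walk:
  mix_signals([4, 1, 3, 7, 9, 3, 4, 9]) -> 40  [called from weigh_samples, line 30]
  probe_limits([4, 1, 3, 7, 9, 3, 4, 9], 9) -> 2  [called from weigh_samples, line 31]
  resolve_slot(40, 2) -> 18  [called from weigh_samples, line 33]
  weigh_samples([4, 1, 3, 7, 9, 3, 4, 9], 9) -> 18  [called from main, line 50]
  shape_report([4, 1, 3, 7, 9, 3, 4, 9], 9) -> 4  [called from update_gauge, line 41]
  update_gauge([4, 1, 3, 7, 9, 3, 4, 9], 9) -> 36  [called from main, line 52]
Log line origins:
  1: from main, line 49
  2: from weigh_samples, line 29
  3: from mix_signals, line 2
  4-11: from mix_signals, line 6
  12: from mix_signals, line 7
  13: from probe_limits, line 11
  14: from probe_limits, line 16
  15: from weigh_samples, line 32
  16: from resolve_slot, line 20
  17: from main, line 51
  18: from update_gauge, line 42
  19: from main, line 53
A correct fix: line 44: replace `4` with `2`.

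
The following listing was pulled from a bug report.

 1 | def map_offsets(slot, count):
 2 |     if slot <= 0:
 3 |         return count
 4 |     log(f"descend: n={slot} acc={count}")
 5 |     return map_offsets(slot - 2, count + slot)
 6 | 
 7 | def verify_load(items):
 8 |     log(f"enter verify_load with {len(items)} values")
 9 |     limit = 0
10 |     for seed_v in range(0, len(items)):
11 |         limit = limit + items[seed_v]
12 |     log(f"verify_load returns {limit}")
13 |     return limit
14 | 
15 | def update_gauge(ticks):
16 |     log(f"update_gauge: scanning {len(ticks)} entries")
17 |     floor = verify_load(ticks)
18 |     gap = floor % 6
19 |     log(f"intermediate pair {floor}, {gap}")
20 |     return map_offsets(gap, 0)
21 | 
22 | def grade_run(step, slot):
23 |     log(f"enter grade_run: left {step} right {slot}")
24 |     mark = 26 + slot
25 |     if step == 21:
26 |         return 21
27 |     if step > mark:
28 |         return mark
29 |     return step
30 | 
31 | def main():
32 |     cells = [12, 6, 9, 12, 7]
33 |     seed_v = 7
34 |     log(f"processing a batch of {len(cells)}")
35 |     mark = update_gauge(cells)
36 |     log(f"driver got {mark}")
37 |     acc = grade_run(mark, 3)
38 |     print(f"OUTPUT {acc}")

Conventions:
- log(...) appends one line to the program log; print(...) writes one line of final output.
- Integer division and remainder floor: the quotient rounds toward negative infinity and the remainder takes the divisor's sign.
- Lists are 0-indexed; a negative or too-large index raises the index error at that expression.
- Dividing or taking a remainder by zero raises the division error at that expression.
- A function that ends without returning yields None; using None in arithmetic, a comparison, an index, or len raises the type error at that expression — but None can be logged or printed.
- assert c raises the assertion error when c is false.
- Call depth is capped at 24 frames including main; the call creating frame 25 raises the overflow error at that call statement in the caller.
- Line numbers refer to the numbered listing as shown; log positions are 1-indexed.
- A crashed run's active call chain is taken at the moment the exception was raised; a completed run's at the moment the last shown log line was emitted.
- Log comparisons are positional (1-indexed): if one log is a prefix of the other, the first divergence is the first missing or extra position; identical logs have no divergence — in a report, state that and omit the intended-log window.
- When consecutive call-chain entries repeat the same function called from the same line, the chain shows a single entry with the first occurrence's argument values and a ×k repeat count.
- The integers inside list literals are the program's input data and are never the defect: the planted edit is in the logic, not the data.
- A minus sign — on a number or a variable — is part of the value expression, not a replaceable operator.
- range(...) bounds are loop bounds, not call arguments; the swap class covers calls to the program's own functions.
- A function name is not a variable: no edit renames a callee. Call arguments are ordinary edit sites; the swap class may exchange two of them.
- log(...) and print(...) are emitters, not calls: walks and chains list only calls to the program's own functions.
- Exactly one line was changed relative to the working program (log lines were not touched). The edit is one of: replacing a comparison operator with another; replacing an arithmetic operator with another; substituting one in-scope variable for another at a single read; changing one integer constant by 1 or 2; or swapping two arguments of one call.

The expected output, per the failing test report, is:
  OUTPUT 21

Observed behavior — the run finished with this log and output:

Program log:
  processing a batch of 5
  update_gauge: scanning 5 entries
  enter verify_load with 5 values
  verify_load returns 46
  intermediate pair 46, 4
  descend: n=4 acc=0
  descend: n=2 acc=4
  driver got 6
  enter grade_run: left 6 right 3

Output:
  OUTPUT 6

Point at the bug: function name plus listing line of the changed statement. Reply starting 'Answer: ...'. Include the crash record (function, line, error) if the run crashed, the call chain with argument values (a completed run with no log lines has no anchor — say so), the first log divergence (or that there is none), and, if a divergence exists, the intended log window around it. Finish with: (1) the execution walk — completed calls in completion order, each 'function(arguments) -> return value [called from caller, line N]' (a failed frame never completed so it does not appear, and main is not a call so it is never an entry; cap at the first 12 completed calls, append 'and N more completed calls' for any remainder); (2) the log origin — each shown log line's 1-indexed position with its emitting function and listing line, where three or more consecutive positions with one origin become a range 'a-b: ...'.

Answer: the defect is in grade_run at line 25.
Core observation: Log streams are identical — the defect surfaces only in the printed output.
Call chain: main -> grade_run(6, 3) (called at line 37).
First divergence: none; the two logs match at every position.
Execution walk:
  verify_load([12, 6, 9, 12, 7]) -> 46  [called from update_gauge, line 17]
  map_offsets(0, 6) -> 6  [called from map_offsets, line 5]
  map_offsets(2, 4) -> 6  [called from map_offsets, line 5]
  map_offsets(4, 0) -> 6  [called from update_gauge, line 20]
  update_gauge([12, 6, 9, 12, 7]) -> 6  [called from main, line 35]
  grade_run(6, 3) -> 6  [called from main, line 37]
Origin of each log line:
  1: emitted by main (line 34)
  2: emitted by update_gauge (line 16)
  3: emitted by verify_load (line 8)
  4: emitted by verify_load (line 12)
  5: emitted by update_gauge (line 19)
  6: emitted by map_offsets (line 4)
  7: emitted by map_offsets (line 4)
  8: emitted by main (line 36)
  9: emitted by grade_run (line 23)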